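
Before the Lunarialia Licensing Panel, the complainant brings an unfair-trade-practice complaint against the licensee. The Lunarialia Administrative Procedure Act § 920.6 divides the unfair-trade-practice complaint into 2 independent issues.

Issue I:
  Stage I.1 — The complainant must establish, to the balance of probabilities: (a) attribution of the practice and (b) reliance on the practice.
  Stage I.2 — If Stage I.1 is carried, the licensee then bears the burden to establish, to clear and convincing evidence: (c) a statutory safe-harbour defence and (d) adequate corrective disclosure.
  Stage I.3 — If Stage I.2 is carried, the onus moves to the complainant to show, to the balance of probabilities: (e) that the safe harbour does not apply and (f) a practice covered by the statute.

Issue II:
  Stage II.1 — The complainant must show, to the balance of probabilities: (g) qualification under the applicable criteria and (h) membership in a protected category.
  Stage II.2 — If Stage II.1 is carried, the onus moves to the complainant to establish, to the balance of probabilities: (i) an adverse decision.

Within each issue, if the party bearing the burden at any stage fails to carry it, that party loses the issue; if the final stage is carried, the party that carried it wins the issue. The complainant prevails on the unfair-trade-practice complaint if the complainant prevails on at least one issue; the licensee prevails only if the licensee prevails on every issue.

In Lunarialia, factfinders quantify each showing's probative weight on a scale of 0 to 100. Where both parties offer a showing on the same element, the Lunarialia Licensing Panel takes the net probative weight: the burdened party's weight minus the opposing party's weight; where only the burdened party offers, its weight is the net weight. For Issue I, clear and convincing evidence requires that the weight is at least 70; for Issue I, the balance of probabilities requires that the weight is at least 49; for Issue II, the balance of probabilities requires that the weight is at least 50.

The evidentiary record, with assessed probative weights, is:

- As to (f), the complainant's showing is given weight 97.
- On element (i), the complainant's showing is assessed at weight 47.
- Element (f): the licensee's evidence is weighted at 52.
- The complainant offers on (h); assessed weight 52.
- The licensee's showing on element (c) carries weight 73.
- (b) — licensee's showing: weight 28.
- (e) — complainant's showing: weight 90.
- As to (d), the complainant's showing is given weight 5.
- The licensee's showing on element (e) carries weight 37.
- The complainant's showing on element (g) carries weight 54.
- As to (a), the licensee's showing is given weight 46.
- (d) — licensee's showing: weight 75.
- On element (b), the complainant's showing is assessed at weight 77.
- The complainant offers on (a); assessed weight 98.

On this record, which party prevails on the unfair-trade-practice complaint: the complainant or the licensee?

licensee

— Issue I —
At Stage I.1 the complainant must meet the balance of probabilities (weight is at least 49): on (a) the weight is 98 less the opposing 46 gives net 52, which does reach 49, so (a) meets the standard; on (b) the weight is 77 less the opposing 28 gives net 49, which does reach 49, so (b) meets the standard.
  Stage I.1 carried; the burden shifts to the licensee.
At Stage I.2 the licensee must meet clear and convincing evidence (weight is at least 70): on (c) the weight is 73, which does reach 70, so (c) meets the standard; on (d) the weight is 75 less the opposing 5 gives net 70, which does reach 70, so (d) meets the standard.
  The licensee carries Stage I.2; the complainant now bears the burden.
At Stage I.3 the complainant must meet the balance of probabilities (weight is at least 49): on (e) the weight is 90 less the opposing 37 gives net 53, ≥ 49, so (e) meets the standard; on (f) the weight is 97 less the opposing 52 gives net 45, < 49, so (f) does not meet the standard.
  Stage I.3 not carried; the complainant fails its burden.
The licensee prevails on this issue.
— Issue II —
Stage II.1 (complainant, the balance of probabilities, weight is at least 50): (g) 54 ≥ 50 — meets; (h) 52 ≥ 50 — meets.
  Stage II.1 is satisfied; the complainant continues to bear the burden.
Stage II.2 (complainant, the balance of probabilities, weight is at least 50): (i) 47 < 50 — fails.
  Stage II.2 not carried; the complainant fails its burden.
So the licensee prevails on this issue.
Per-issue: Issue I → licensee; Issue II → licensee. The complainant must prevail on at least one issue; overall, the licensee prevails.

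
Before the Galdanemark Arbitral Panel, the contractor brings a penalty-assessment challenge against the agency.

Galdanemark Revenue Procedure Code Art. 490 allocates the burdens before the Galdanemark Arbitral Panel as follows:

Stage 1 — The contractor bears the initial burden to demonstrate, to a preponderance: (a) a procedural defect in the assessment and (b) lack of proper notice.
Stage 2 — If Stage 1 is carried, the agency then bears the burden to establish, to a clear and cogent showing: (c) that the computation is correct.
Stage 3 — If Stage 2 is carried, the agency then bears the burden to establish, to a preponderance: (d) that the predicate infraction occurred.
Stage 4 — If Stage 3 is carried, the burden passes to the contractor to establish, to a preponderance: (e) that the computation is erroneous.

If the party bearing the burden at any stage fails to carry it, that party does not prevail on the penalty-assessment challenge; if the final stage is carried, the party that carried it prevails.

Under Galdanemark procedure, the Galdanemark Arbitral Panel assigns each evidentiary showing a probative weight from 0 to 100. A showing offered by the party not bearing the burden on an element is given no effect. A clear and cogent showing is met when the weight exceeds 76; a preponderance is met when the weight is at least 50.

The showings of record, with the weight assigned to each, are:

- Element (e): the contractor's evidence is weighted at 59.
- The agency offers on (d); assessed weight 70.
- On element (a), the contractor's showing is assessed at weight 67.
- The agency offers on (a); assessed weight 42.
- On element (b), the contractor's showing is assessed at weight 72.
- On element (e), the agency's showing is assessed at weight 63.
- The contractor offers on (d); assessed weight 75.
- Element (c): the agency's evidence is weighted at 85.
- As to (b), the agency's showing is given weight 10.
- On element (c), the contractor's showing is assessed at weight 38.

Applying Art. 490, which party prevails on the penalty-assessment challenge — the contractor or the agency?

contractor

At Stage 1 the contractor must meet a preponderance (weight is at least 50): on (a) the weight is 67 (the agency's 42 is given no effect), which does reach 50, so (a) meets the standard; on (b) the weight is 72 (the agency's 10 is given no effect), which does reach 50, so (b) meets the standard.
  The contractor carries Stage 1; the agency now bears the burden.
At Stage 2 the agency must meet a clear and cogent showing (weight exceeds 76): on (c) the weight is 85 (the contractor's 38 is given no effect), which does exceed 76, so (c) meets the standard.
  All elements met. The agency retains the burden for Stage 3.
At Stage 3 the agency must meet a preponderance (weight is at least 50): on (d) the weight is 70 (the contractor's 75 is given no effect), ≥ 50, so (d) meets the standard.
  All elements met. The burden passes to the contractor.
At Stage 4 the contractor must meet a preponderance (weight is at least 50): on (e) the weight is 59 (the agency's 63 is given no effect), which does reach 50, so (e) meets the standard.
  The contractor carries the last stage.
Every stage carried; the contractor prevails.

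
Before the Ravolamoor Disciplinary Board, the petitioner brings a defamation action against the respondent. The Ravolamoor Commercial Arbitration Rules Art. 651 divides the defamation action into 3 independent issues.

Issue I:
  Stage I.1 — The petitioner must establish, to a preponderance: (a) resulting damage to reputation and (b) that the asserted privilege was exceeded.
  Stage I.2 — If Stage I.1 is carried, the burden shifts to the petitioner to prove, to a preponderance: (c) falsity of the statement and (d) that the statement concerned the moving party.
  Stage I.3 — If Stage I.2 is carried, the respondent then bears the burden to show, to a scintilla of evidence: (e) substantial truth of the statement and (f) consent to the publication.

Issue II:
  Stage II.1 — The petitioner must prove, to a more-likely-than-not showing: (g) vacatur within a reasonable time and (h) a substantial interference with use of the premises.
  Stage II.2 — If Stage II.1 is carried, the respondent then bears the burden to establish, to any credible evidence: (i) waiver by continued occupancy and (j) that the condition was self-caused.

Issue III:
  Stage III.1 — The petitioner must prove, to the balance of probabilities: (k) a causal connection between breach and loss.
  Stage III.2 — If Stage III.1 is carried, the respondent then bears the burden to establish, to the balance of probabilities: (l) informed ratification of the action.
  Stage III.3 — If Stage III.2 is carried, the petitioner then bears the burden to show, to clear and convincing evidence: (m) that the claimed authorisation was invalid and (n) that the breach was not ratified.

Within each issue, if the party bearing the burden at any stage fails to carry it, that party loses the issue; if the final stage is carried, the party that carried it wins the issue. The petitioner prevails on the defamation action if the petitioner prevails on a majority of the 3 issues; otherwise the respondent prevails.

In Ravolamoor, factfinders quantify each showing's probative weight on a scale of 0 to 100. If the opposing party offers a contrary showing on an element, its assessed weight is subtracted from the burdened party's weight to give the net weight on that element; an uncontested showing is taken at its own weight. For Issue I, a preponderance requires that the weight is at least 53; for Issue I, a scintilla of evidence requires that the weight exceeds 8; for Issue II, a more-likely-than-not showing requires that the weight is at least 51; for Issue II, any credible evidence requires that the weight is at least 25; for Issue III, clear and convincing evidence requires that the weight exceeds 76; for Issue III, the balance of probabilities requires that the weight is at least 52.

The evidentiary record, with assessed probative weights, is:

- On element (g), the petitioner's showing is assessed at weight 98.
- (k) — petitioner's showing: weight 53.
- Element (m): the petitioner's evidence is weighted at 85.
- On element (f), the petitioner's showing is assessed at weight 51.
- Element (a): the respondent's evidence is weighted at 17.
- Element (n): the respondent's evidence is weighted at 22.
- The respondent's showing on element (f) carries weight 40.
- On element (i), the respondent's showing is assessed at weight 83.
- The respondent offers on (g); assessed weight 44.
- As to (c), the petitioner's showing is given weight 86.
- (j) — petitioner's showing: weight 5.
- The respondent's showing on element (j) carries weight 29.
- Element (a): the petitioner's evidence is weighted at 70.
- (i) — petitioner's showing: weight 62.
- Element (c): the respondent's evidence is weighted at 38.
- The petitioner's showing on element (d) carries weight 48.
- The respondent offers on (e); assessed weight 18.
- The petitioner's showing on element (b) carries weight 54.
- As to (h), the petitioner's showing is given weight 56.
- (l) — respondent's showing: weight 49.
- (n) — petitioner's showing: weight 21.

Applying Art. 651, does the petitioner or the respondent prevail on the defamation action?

— Issue I —
Stage I.1 (petitioner, a preponderance, weight is at least 53): (a) net 70−17=53 ≥ 53 — meets; (b) 54 ≥ 53 — meets.
  All elements met. The petitioner retains the burden for Stage I.2.
Stage I.2 (petitioner, a preponderance, weight is at least 53): (c) net 86−38=48 < 53 — fails; (d) 48 < 53 — fails.
  The petitioner does not carry Stage I.2.
The respondent prevails on this issue.
— Issue II —
Stage II.1 (petitioner, a more-likely-than-not showing, weight is at least 51): (g) net 98−44=54 ≥ 51 — meets; (h) 56 ≥ 51 — meets.
  The petitioner carries Stage II.1; the respondent now bears the burden.
Stage II.2 (respondent, any credible evidence, weight is at least 25): (i) net 83−62=21 < 25 — fails; (j) net 29−5=24 < 25 — fails.
  Not every element is met, so the respondent fails to carry Stage II.2.
The analysis ends at Stage II.2; the petitioner prevails on this issue.
— Issue III —
Stage III.1 (petitioner, the balance of probabilities, weight is at least 52): (k) 53 ≥ 52 — meets.
  The petitioner carries Stage III.1; the respondent now bears the burden.
Stage III.2 (respondent, the balance of probabilities, weight is at least 52): (l) 49 < 52 — fails.
  Stage III.2 not carried; the respondent fails its burden.
The petitioner prevails on this issue.
Per-issue: Issue I → respondent; Issue II → petitioner; Issue III → petitioner. The petitioner must prevail on a majority of issues; overall, the petitioner prevails.

petitioner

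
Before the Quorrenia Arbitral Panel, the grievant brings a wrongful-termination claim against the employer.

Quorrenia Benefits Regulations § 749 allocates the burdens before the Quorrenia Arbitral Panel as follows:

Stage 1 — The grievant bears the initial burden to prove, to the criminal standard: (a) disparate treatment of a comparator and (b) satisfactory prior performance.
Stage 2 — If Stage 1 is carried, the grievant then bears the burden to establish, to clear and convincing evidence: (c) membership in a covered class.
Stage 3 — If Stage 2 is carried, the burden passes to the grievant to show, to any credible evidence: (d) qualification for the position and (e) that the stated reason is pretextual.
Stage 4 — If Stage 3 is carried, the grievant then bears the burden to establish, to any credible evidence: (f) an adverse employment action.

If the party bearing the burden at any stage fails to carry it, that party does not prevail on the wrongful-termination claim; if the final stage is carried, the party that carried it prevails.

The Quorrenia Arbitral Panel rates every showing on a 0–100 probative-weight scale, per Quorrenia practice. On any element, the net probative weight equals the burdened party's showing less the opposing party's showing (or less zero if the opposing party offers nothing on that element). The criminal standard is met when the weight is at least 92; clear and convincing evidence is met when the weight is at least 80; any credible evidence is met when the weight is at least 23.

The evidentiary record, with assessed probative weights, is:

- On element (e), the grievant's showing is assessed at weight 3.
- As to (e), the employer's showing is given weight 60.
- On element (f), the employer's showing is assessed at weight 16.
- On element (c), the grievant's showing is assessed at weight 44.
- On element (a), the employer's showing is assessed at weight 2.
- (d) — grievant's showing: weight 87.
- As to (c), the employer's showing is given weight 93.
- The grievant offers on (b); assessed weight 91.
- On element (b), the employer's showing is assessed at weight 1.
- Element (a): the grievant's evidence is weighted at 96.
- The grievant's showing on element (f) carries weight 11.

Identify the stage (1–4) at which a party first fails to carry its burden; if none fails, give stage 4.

At Stage 1 the grievant must meet the criminal standard (weight is at least 92): on (a) the weight is 96 less the opposing 2 gives net 94, ≥ 92, so (a) meets the standard; on (b) the weight is 91 less the opposing 1 gives net 90, which does not reach 92, so (b) does not meet the standard.
  The grievant does not carry Stage 1.
The employer prevails.

stage 1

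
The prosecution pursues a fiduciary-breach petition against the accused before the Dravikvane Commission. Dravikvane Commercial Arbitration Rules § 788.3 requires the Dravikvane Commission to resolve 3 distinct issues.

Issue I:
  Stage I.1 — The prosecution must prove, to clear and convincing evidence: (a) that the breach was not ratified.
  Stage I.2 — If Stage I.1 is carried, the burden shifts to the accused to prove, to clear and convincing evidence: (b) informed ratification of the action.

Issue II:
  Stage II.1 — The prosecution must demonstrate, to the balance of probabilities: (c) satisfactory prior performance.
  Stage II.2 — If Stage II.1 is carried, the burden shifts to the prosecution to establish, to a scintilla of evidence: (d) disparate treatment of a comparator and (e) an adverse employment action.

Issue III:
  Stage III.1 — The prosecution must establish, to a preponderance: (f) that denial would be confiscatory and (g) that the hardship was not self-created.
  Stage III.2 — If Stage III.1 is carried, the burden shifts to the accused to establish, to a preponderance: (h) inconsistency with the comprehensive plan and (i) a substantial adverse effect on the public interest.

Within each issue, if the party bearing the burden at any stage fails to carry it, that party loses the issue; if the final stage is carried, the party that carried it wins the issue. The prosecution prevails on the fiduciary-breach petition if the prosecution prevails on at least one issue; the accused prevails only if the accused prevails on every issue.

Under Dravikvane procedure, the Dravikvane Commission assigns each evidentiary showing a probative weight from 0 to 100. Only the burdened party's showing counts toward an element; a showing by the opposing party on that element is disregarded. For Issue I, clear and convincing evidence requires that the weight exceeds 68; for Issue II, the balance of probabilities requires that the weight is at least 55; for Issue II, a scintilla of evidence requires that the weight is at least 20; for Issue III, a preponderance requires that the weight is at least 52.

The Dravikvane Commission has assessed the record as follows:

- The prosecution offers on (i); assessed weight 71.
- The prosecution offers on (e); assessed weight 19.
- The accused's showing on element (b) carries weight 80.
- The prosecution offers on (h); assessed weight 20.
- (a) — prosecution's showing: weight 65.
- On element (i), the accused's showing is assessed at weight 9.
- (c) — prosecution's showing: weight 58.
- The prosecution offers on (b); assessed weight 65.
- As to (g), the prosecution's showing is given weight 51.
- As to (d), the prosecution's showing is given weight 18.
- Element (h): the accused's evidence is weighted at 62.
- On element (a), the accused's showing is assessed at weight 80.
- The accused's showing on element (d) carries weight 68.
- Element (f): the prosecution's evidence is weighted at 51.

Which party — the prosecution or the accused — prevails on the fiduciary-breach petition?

accused

— Issue I —
At Stage I.1 the prosecution must meet clear and convincing evidence (weight exceeds 68): on (a) the weight is 65 (the accused's 80 is given no effect), which does not exceed 68, so (a) does not meet the standard.
  Not every element is met, so the prosecution fails to carry Stage I.1.
The accused prevails on this issue.
— Issue II —
Stage II.1 — burden on prosecution; standard: the balance of probabilities (weight is at least 55).
    (c): 58 ≥ 55 [met]
  Stage II.1 carried; the burden remains with the prosecution.
Stage II.2 — burden on prosecution; standard: a scintilla of evidence (weight is at least 20).
    (d): 18 (accused's 68 disregarded) < 20 [not met]
    (e): 19 < 20 [not met]
  Stage II.2 not carried; the prosecution fails its burden.
The analysis ends at Stage II.2; the accused prevails on this issue.
— Issue III —
At Stage III.1 the prosecution must meet a preponderance (weight is at least 52): on (f) the weight is 51, which does not reach 52, so (f) does not meet the standard; on (g) the weight is 51, < 52, so (g) does not meet the standard.
  The prosecution does not carry Stage III.1.
The accused prevails on this issue.
Per-issue: Issue I → accused; Issue II → accused; Issue III → accused. The prosecution must prevail on at least one issue; overall, the accused prevails.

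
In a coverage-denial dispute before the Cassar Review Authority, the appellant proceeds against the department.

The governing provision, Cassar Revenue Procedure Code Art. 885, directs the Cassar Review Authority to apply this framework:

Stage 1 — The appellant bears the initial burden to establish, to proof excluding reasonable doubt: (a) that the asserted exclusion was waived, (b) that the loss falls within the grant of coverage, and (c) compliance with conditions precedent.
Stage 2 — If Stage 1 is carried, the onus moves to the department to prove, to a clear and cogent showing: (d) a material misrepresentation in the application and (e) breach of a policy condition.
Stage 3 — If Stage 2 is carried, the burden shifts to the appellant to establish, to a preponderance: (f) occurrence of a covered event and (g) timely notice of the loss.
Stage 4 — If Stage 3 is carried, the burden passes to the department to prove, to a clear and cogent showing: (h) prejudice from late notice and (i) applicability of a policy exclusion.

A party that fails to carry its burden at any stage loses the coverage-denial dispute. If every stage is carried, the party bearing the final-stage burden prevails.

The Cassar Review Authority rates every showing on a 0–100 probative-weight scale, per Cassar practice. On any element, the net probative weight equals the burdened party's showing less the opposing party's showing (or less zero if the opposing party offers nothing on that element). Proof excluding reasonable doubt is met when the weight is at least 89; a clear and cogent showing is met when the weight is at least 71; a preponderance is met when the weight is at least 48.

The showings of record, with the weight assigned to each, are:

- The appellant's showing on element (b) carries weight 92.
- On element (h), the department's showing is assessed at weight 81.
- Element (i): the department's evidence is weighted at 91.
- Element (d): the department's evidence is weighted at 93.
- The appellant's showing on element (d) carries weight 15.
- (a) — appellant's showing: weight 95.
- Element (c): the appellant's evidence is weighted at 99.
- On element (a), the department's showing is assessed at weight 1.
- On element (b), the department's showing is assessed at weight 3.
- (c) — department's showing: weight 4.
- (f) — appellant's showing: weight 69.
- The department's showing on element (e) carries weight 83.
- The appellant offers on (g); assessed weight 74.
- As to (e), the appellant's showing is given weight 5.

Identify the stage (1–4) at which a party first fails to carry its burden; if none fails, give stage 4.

At Stage 1 the appellant must meet proof excluding reasonable doubt (weight is at least 89): on (a) the weight is 95 less the opposing 1 gives net 94, ≥ 89, so (a) meets the standard; on (b) the weight is 92 less the opposing 3 gives net 89, which does reach 89, so (b) meets the standard; on (c) the weight is 99 less the opposing 4 gives net 95, which does reach 89, so (c) meets the standard.
  All elements met. The burden passes to the department.
At Stage 2 the department must meet a clear and cogent showing (weight is at least 71): on (d) the weight is 93 less the opposing 15 gives net 78, which does reach 71, so (d) meets the standard; on (e) the weight is 83 less the opposing 5 gives net 78, which does reach 71, so (e) meets the standard.
  All elements met. The burden passes to the appellant.
At Stage 3 the appellant must meet a preponderance (weight is at least 48): on (f) the weight is 69, which does reach 48, so (f) meets the standard; on (g) the weight is 74, ≥ 48, so (g) meets the standard.
  Stage 3 carried; the burden shifts to the department.
At Stage 4 the department must meet a clear and cogent showing (weight is at least 71): on (h) the weight is 81, ≥ 71, so (h) meets the standard; on (i) the weight is 91, ≥ 71, so (i) meets the standard.
  All elements met at the final stage.
With every stage satisfied, the department prevails.

stage 4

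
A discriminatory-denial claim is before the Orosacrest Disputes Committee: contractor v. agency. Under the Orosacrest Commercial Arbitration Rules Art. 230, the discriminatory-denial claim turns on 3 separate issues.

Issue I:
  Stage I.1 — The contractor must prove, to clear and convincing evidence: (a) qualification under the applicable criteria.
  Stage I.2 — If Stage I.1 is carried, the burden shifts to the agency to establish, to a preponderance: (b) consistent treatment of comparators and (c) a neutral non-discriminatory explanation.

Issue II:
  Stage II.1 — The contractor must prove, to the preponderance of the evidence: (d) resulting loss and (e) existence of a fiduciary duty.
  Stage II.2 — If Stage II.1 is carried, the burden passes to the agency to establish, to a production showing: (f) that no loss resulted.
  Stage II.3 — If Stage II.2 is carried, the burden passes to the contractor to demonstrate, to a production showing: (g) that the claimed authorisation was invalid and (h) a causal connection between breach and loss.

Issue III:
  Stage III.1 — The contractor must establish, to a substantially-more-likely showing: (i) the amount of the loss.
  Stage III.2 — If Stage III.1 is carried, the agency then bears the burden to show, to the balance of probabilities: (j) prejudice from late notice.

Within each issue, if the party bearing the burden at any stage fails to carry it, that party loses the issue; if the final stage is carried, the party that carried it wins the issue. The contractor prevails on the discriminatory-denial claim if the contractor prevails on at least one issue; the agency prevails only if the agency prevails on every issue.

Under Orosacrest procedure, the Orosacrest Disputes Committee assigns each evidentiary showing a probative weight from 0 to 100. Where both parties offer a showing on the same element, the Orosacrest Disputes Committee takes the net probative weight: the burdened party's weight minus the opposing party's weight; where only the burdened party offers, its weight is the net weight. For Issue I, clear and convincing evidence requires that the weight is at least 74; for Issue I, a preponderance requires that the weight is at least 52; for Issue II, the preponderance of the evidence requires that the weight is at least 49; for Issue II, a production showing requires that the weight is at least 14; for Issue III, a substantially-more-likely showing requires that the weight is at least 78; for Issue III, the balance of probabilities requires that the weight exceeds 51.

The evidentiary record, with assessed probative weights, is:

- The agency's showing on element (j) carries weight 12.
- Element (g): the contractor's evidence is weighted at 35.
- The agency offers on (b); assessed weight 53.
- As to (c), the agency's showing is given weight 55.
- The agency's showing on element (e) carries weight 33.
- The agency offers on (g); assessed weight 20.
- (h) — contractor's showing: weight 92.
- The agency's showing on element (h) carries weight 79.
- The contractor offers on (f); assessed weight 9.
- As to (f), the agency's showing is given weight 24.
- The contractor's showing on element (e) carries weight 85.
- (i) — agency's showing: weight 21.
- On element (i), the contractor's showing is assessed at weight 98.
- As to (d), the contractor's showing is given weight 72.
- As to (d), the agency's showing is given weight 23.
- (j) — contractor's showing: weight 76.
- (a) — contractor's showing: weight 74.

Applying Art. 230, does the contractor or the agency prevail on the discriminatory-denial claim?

agency

— Issue I —
Stage I.1 (contractor, clear and convincing evidence, weight is at least 74): (a) 74 ≥ 74 — meets.
  Stage I.1 carried; the burden shifts to the agency.
Stage I.2 (agency, a preponderance, weight is at least 52): (b) 53 ≥ 52 — meets; (c) 55 ≥ 52 — meets.
  Stage I.2 carried; the final stage is satisfied.
With every stage satisfied, the agency prevails on this issue.
— Issue II —
At Stage II.1 the contractor must meet the preponderance of the evidence (weight is at least 49): on (d) the weight is 72 less the opposing 23 gives net 49, ≥ 49, so (d) meets the standard; on (e) the weight is 85 less the opposing 33 gives net 52, which does reach 49, so (e) meets the standard.
  Stage II.1 is satisfied; the onus moves to the agency.
At Stage II.2 the agency must meet a production showing (weight is at least 14): on (f) the weight is 24 less the opposing 9 gives net 15, ≥ 14, so (f) meets the standard.
  The agency carries Stage II.2; the contractor now bears the burden.
At Stage II.3 the contractor must meet a production showing (weight is at least 14): on (g) the weight is 35 less the opposing 20 gives net 15, which does reach 14, so (g) meets the standard; on (h) the weight is 92 less the opposing 79 gives net 13, < 14, so (h) does not meet the standard.
  Stage II.3 not carried; the contractor fails its burden.
The analysis ends at Stage II.3; the agency prevails on this issue.
— Issue III —
At Stage III.1 the contractor must meet a substantially-more-likely showing (weight is at least 78): on (i) the weight is 98 less the opposing 21 gives net 77, which does not reach 78, so (i) does not meet the standard.
  Not every element is met, so the contractor fails to carry Stage III.1.
The agency prevails on this issue.
Per-issue: Issue I → agency; Issue II → agency; Issue III → agency. The contractor must prevail on at least one issue; overall, the agency prevails.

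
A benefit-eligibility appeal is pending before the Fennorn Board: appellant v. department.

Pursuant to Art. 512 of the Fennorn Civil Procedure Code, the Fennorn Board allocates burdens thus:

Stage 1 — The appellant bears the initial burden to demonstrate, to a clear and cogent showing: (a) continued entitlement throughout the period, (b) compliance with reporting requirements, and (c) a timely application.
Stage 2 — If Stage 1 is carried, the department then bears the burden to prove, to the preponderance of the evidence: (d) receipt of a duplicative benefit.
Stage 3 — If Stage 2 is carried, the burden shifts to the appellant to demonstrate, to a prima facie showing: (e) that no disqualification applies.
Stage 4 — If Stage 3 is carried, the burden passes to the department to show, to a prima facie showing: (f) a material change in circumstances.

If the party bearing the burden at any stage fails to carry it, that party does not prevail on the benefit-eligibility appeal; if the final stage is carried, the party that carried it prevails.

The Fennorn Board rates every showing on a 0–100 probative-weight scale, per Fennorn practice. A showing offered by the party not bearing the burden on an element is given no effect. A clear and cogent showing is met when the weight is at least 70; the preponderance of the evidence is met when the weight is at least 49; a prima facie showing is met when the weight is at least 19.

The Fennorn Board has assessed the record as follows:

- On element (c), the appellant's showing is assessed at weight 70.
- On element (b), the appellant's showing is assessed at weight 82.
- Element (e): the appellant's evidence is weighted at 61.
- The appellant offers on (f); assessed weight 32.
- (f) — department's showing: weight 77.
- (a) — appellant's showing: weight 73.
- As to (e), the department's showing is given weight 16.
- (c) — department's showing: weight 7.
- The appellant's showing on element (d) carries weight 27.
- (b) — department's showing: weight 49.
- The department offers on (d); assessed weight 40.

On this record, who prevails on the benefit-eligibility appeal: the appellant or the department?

At Stage 1 the appellant must meet a clear and cogent showing (weight is at least 70): on (a) the weight is 73, ≥ 70, so (a) meets the standard; on (b) the weight is 82 (the department's 49 is given no effect), which does reach 70, so (b) meets the standard; on (c) the weight is 70 (the department's 7 is given no effect), ≥ 70, so (c) meets the standard.
  Stage 1 carried; the burden shifts to the department.
At Stage 2 the department must meet the preponderance of the evidence (weight is at least 49): on (d) the weight is 40 (the appellant's 27 is given no effect), < 49, so (d) does not meet the standard.
  The department does not carry Stage 2.
The appellant prevails.

appellant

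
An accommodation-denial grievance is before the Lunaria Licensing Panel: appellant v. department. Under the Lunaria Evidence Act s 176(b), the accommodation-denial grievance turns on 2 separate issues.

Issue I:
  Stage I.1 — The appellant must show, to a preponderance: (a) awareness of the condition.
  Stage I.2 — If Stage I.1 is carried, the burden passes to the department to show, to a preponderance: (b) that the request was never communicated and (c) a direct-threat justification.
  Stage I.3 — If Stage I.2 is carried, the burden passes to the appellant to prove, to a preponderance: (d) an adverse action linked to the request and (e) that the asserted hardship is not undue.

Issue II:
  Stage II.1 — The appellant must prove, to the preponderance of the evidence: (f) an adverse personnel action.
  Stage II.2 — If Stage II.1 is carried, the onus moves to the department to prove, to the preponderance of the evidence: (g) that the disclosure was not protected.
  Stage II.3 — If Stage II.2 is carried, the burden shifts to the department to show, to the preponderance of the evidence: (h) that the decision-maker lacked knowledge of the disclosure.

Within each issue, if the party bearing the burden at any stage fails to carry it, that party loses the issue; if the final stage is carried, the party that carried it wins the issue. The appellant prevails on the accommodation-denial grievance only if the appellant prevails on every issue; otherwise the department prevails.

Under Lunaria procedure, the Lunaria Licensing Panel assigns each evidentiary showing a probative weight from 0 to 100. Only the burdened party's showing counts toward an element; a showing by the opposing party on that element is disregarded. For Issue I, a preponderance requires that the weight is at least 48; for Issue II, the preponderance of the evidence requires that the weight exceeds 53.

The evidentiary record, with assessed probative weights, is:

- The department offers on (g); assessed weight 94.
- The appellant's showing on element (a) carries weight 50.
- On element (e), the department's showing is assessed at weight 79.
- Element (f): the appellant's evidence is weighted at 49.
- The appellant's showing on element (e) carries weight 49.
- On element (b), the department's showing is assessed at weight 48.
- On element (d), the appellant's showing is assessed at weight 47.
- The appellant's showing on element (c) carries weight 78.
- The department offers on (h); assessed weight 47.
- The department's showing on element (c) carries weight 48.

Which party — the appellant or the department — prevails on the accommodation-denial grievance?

— Issue I —
Stage I.1 (appellant, a preponderance, weight is at least 48): (a) 50 ≥ 48 — meets.
  Stage I.1 carried; the burden shifts to the department.
Stage I.2 (department, a preponderance, weight is at least 48): (b) 48 ≥ 48 — meets; (c) 48 (appellant's 78 disregarded) ≥ 48 — meets.
  The department carries Stage I.2; the appellant now bears the burden.
Stage I.3 (appellant, a preponderance, weight is at least 48): (d) 47 < 48 — fails; (e) 49 (department's 79 disregarded) ≥ 48 — meets.
  Not every element is met, so the appellant fails to carry Stage I.3.
The analysis ends at Stage I.3; the department prevails on this issue.
— Issue II —
At Stage II.1 the appellant must meet the preponderance of the evidence (weight exceeds 53): on (f) the weight is 49, ≤ 53, so (f) does not meet the standard.
  The appellant does not carry Stage II.1.
The department prevails on this issue.
Per-issue: Issue I → department; Issue II → department. The appellant must prevail on every issue; overall, the department prevails.

department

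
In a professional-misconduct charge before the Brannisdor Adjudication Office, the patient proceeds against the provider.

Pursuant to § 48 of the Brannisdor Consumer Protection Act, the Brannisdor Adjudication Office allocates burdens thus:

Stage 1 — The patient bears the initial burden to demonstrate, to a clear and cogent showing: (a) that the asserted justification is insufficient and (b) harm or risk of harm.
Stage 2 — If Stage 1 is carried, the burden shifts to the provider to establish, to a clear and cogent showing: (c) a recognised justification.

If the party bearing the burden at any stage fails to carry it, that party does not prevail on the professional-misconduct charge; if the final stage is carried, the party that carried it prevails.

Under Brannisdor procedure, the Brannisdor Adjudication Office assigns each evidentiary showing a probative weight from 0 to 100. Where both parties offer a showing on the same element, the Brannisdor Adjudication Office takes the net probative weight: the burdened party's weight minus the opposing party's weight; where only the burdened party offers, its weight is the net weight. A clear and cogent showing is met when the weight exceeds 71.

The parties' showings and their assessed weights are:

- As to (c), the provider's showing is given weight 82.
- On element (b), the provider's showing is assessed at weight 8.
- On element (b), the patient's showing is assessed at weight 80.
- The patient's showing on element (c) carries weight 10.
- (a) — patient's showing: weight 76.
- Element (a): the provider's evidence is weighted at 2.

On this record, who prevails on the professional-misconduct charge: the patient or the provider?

Stage 1 — burden on patient; standard: a clear and cogent showing (weight exceeds 71).
    (a): 76 − 2 = 74 > 71 [met]
    (b): 80 − 8 = 72 > 71 [met]
  Stage 1 is satisfied; the onus moves to the provider.
Stage 2 — burden on provider; standard: a clear and cogent showing (weight exceeds 71).
    (c): 82 − 10 = 72 > 71 [met]
  Stage 2 carried; the final stage is satisfied.
With every stage satisfied, the provider prevails.

provider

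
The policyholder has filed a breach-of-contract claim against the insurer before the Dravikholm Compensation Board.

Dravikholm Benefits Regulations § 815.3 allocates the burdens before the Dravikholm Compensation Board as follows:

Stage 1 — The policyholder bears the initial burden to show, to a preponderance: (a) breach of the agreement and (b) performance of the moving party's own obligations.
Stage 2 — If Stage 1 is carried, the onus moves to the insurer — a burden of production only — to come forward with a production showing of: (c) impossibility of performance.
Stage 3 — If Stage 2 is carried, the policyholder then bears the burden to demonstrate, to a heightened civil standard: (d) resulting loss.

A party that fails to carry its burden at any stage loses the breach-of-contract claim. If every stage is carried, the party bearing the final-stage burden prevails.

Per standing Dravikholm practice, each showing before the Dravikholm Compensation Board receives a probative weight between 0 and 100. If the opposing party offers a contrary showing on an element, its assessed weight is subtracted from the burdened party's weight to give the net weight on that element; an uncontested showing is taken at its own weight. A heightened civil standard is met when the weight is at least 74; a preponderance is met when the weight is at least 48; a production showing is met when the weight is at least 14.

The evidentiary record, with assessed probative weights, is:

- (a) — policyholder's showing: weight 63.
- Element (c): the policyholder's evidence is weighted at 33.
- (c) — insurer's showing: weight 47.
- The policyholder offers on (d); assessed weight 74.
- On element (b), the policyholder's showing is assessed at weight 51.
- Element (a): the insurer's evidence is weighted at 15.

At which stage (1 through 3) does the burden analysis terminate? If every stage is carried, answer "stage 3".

At Stage 1 the policyholder must meet a preponderance (weight is at least 48): on (a) the weight is 63 less the opposing 15 gives net 48, ≥ 48, so (a) meets the standard; on (b) the weight is 51, ≥ 48, so (b) meets the standard.
  The policyholder carries Stage 1; the insurer now bears the burden.
At Stage 2 the insurer must meet a production showing (weight is at least 14): on (c) the weight is 47 less the opposing 33 gives net 14, which does reach 14, so (c) meets the standard.
  Stage 2 carried; the burden shifts to the policyholder.
At Stage 3 the policyholder must meet a heightened civil standard (weight is at least 74): on (d) the weight is 74, which does reach 74, so (d) meets the standard.
  The policyholder carries the last stage.
With every stage satisfied, the policyholder prevails.

stage 3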